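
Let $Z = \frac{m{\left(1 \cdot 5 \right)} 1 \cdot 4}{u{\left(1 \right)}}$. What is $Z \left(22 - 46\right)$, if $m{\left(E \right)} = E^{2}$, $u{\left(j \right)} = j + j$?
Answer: $-1200$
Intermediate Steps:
$u{\left(j \right)} = 2 j$
$Z = 50$ ($Z = \frac{\left(1 \cdot 5\right)^{2} \cdot 1 \cdot 4}{2 \cdot 1} = \frac{5^{2} \cdot 1 \cdot 4}{2} = 25 \cdot 1 \cdot 4 \cdot \frac{1}{2} = 25 \cdot 4 \cdot \frac{1}{2} = 100 \cdot \frac{1}{2} = 50$)
$Z \left(22 - 46\right) = 50 \left(22 - 46\right) = 50 \left(-24\right) = -1200$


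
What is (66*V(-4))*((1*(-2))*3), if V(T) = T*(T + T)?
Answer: -12672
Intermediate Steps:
V(T) = 2*T² (V(T) = T*(2*T) = 2*T²)
(66*V(-4))*((1*(-2))*3) = (66*(2*(-4)²))*((1*(-2))*3) = (66*(2*16))*(-2*3) = (66*32)*(-6) = 2112*(-6) = -12672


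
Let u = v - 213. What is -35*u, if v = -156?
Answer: 12915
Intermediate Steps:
u = -369 (u = -156 - 213 = -369)
-35*u = -35*(-369) = 12915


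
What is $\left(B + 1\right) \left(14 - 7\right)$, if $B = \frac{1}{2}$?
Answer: $\frac{21}{2} \approx 10.5$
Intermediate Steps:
$B = \frac{1}{2} \approx 0.5$
$\left(B + 1\right) \left(14 - 7\right) = \left(\frac{1}{2} + 1\right) \left(14 - 7\right) = \frac{3}{2} \cdot 7 = \frac{21}{2}$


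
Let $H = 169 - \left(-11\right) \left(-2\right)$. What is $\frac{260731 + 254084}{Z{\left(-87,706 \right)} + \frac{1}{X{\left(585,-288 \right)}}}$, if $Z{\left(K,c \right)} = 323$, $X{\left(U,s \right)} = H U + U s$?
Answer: $\frac{42464515275}{26642654} \approx 1593.9$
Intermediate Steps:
$H = 147$ ($H = 169 - 22 = 147$)
$X{\left(U,s \right)} = 147 U + U s$
$\frac{260731 + 254084}{Z{\left(-87,706 \right)} + \frac{1}{X{\left(585,-288 \right)}}} = \frac{260731 + 254084}{323 + \frac{1}{585 \left(147 - 288\right)}} = \frac{514815}{323 + \frac{1}{585 \left(-141\right)}} = \frac{514815}{323 + \frac{1}{-82485}} = \frac{514815}{323 - \frac{1}{82485}} = \frac{514815}{\frac{26642654}{82485}} = 514815 \cdot \frac{82485}{26642654} = \frac{42464515275}{26642654}$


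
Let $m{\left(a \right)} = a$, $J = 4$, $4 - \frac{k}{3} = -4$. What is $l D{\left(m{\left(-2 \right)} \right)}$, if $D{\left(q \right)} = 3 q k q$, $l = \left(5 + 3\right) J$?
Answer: $9216$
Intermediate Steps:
$k = 24$ ($k = 12 - -12 = 12 + 12 = 24$)
$l = 32$ ($l = \left(5 + 3\right) 4 = 8 \cdot 4 = 32$)
$D{\left(q \right)} = 72 q^{2}$ ($D{\left(q \right)} = 3 q 24 q = 72 q q = 72 q^{2}$)
$l D{\left(m{\left(-2 \right)} \right)} = 32 \cdot 72 \left(-2\right)^{2} = 32 \cdot 72 \cdot 4 = 32 \cdot 288 = 9216$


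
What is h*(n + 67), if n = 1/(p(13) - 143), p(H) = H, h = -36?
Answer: -156762/65 ≈ -2411.7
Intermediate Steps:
n = -1/130 (n = 1/(13 - 143) = 1/(-130) = -1/130 ≈ -0.0076923)
h*(n + 67) = -36*(-1/130 + 67) = -36*8709/130 = -156762/65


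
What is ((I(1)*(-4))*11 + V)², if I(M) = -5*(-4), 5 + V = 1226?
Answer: 116281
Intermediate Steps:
V = 1221 (V = -5 + 1226 = 1221)
I(M) = 20
((I(1)*(-4))*11 + V)² = ((20*(-4))*11 + 1221)² = (-80*11 + 1221)² = (-880 + 1221)² = 341² = 116281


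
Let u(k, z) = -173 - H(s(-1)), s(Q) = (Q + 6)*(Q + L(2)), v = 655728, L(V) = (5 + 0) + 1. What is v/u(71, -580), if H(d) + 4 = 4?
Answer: -655728/173 ≈ -3790.3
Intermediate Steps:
L(V) = 6 (L(V) = 5 + 1 = 6)
s(Q) = (6 + Q)² (s(Q) = (Q + 6)*(Q + 6) = (6 + Q)*(6 + Q) = (6 + Q)²)
H(d) = 0 (H(d) = -4 + 4 = 0)
u(k, z) = -173 (u(k, z) = -173 - 1*0 = -173 + 0 = -173)
v/u(71, -580) = 655728/(-173) = 655728*(-1/173) = -655728/173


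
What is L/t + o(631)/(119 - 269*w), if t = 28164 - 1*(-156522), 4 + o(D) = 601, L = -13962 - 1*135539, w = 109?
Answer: -372998812/449433381 ≈ -0.82993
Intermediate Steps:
L = -149501 (L = -13962 - 135539 = -149501)
o(D) = 597 (o(D) = -4 + 601 = 597)
t = 184686 (t = 28164 + 156522 = 184686)
L/t + o(631)/(119 - 269*w) = -149501/184686 + 597/(119 - 269*109) = -149501*1/184686 + 597/(119 - 29321) = -149501/184686 + 597/(-29202) = -149501/184686 + 597*(-1/29202) = -149501/184686 - 199/9734 = -372998812/449433381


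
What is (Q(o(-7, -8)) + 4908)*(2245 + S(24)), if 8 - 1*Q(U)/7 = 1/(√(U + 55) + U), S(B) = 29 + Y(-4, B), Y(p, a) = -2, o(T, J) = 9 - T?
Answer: 2086214016/185 + 15904*√71/185 ≈ 1.1278e+7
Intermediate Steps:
S(B) = 27 (S(B) = 29 - 2 = 27)
Q(U) = 56 - 7/(U + √(55 + U)) (Q(U) = 56 - 7/(√(U + 55) + U) = 56 - 7/(√(55 + U) + U) = 56 - 7/(U + √(55 + U)))
(Q(o(-7, -8)) + 4908)*(2245 + S(24)) = (7*(-1 + 8*(9 - 1*(-7)) + 8*√(55 + (9 - 1*(-7))))/((9 - 1*(-7)) + √(55 + (9 - 1*(-7)))) + 4908)*(2245 + 27) = (7*(-1 + 8*(9 + 7) + 8*√(55 + (9 + 7)))/((9 + 7) + √(55 + (9 + 7))) + 4908)*2272 = (7*(-1 + 8*16 + 8*√(55 + 16))/(16 + √(55 + 16)) + 4908)*2272 = (7*(-1 + 128 + 8*√71)/(16 + √71) + 4908)*2272 = (7*(127 + 8*√71)/(16 + √71) + 4908)*2272 = (4908 + 7*(127 + 8*√71)/(16 + √71))*2272 = 11150976 + 15904*(127 + 8*√71)/(16 + √71)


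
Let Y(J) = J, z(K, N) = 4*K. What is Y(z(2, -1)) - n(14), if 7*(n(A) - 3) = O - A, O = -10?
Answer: 59/7 ≈ 8.4286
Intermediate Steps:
n(A) = 11/7 - A/7 (n(A) = 3 + (-10 - A)/7 = 3 + (-10/7 - A/7) = 11/7 - A/7)
Y(z(2, -1)) - n(14) = 4*2 - (11/7 - ⅐*14) = 8 - (11/7 - 2) = 8 - 1*(-3/7) = 8 + 3/7 = 59/7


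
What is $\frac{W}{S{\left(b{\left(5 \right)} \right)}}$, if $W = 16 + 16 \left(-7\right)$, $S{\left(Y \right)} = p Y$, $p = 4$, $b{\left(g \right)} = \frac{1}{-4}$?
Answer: $96$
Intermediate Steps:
$b{\left(g \right)} = - \frac{1}{4}$
$S{\left(Y \right)} = 4 Y$
$W = -96$ ($W = 16 - 112 = -96$)
$\frac{W}{S{\left(b{\left(5 \right)} \right)}} = - \frac{96}{4 \left(- \frac{1}{4}\right)} = - \frac{96}{-1} = \left(-96\right) \left(-1\right) = 96$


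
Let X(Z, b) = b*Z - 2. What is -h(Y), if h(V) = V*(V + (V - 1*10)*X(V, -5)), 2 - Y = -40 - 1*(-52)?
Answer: -9700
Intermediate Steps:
Y = -10 (Y = 2 - (-40 - 1*(-52)) = 2 - (-40 + 52) = 2 - 1*12 = 2 - 12 = -10)
X(Z, b) = -2 + Z*b (X(Z, b) = Z*b - 2 = -2 + Z*b)
h(V) = V*(V + (-10 + V)*(-2 - 5*V)) (h(V) = V*(V + (V - 1*10)*(-2 + V*(-5))) = V*(V + (V - 10)*(-2 - 5*V)) = V*(V + (-10 + V)*(-2 - 5*V)))
-h(Y) = -(-10)*(20 - 5*(-10)**2 + 49*(-10)) = -(-10)*(20 - 5*100 - 490) = -(-10)*(20 - 500 - 490) = -(-10)*(-970) = -1*9700 = -9700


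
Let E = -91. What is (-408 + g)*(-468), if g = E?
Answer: 233532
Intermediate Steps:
g = -91
(-408 + g)*(-468) = (-408 - 91)*(-468) = -499*(-468) = 233532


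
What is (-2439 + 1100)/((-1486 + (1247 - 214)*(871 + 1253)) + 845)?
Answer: -103/168727 ≈ -0.00061045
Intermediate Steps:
(-2439 + 1100)/((-1486 + (1247 - 214)*(871 + 1253)) + 845) = -1339/((-1486 + 1033*2124) + 845) = -1339/((-1486 + 2194092) + 845) = -1339/(2192606 + 845) = -1339/2193451 = -1339*1/2193451 = -103/168727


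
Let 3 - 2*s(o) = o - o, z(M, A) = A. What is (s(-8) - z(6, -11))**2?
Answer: 625/4 ≈ 156.25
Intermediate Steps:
s(o) = 3/2 (s(o) = 3/2 - (o - o)/2 = 3/2 - 1/2*0 = 3/2 + 0 = 3/2)
(s(-8) - z(6, -11))**2 = (3/2 - 1*(-11))**2 = (3/2 + 11)**2 = (25/2)**2 = 625/4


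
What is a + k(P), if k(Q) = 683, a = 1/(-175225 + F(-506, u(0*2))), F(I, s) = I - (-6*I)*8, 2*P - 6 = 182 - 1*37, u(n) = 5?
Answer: 136612976/200019 ≈ 683.00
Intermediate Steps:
P = 151/2 (P = 3 + (182 - 1*37)/2 = 3 + (182 - 37)/2 = 3 + (½)*145 = 3 + 145/2 = 151/2 ≈ 75.500)
F(I, s) = 49*I (F(I, s) = I - (-48)*I = I + 48*I = 49*I)
a = -1/200019 (a = 1/(-175225 + 49*(-506)) = 1/(-175225 - 24794) = 1/(-200019) = -1/200019 ≈ -4.9995e-6)
a + k(P) = -1/200019 + 683 = 136612976/200019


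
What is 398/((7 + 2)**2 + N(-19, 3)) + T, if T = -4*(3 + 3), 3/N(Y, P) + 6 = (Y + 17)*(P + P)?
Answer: -9252/485 ≈ -19.076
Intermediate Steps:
N(Y, P) = 3/(-6 + 2*P*(17 + Y)) (N(Y, P) = 3/(-6 + (Y + 17)*(P + P)) = 3/(-6 + (17 + Y)*(2*P)) = 3/(-6 + 2*P*(17 + Y)))
T = -24 (T = -4*6 = -24)
398/((7 + 2)**2 + N(-19, 3)) + T = 398/((7 + 2)**2 + 3/(2*(-3 + 17*3 + 3*(-19)))) - 24 = 398/(9**2 + 3/(2*(-3 + 51 - 57))) - 24 = 398/(81 + (3/2)/(-9)) - 24 = 398/(81 + (3/2)*(-1/9)) - 24 = 398/(81 - 1/6) - 24 = 398/(485/6) - 24 = 398*(6/485) - 24 = 2388/485 - 24 = -9252/485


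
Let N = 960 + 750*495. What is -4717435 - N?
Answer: -5089645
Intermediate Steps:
N = 372210 (N = 960 + 371250 = 372210)
-4717435 - N = -4717435 - 1*372210 = -4717435 - 372210 = -5089645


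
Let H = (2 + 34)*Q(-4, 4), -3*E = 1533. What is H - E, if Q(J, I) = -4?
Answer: 367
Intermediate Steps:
E = -511 (E = -⅓*1533 = -511)
H = -144 (H = (2 + 34)*(-4) = 36*(-4) = -144)
H - E = -144 - 1*(-511) = -144 + 511 = 367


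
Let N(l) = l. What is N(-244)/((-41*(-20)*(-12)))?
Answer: 61/2460 ≈ 0.024797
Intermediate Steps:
N(-244)/((-41*(-20)*(-12))) = -244/(-41*(-20)*(-12)) = -244/(820*(-12)) = -244/(-9840) = -244*(-1/9840) = 61/2460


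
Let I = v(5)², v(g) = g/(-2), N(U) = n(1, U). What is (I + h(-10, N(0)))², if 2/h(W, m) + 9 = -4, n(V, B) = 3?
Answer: 100489/2704 ≈ 37.163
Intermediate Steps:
N(U) = 3
h(W, m) = -2/13 (h(W, m) = 2/(-9 - 4) = 2/(-13) = 2*(-1/13) = -2/13)
v(g) = -g/2 (v(g) = g*(-½) = -g/2)
I = 25/4 (I = (-½*5)² = (-5/2)² = 25/4 ≈ 6.2500)
(I + h(-10, N(0)))² = (25/4 - 2/13)² = (317/52)² = 100489/2704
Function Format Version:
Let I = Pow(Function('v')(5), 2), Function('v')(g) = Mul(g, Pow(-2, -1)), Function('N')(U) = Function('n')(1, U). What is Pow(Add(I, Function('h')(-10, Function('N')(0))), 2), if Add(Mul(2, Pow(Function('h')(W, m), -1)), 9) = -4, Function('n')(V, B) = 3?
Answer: Rational(100489, 2704) ≈ 37.163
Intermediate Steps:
Function('N')(U) = 3
Function('h')(W, m) = Rational(-2, 13) (Function('h')(W, m) = Mul(2, Pow(Add(-9, -4), -1)) = Mul(2, Pow(-13, -1)) = Mul(2, Rational(-1, 13)) = Rational(-2, 13))
Function('v')(g) = Mul(Rational(-1, 2), g) (Function('v')(g) = Mul(g, Rational(-1, 2)) = Mul(Rational(-1, 2), g))
I = Rational(25, 4) (I = Pow(Mul(Rational(-1, 2), 5), 2) = Pow(Rational(-5, 2), 2) = Rational(25, 4) ≈ 6.2500)
Pow(Add(I, Function('h')(-10, Function('N')(0))), 2) = Pow(Add(Rational(25, 4), Rational(-2, 13)), 2) = Pow(Rational(317, 52), 2) = Rational(100489, 2704)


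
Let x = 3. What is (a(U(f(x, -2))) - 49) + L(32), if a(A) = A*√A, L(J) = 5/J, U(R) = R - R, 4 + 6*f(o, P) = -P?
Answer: -1563/32 ≈ -48.844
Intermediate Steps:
f(o, P) = -⅔ - P/6 (f(o, P) = -⅔ + (-P)/6 = -⅔ - P/6)
U(R) = 0
a(A) = A^(3/2)
(a(U(f(x, -2))) - 49) + L(32) = (0^(3/2) - 49) + 5/32 = (0 - 49) + 5*(1/32) = -49 + 5/32 = -1563/32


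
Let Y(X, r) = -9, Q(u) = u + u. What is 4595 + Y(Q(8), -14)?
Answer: 4586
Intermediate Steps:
Q(u) = 2*u
4595 + Y(Q(8), -14) = 4595 - 9 = 4586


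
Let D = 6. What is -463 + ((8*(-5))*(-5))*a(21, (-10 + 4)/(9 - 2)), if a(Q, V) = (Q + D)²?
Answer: 145337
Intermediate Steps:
a(Q, V) = (6 + Q)² (a(Q, V) = (Q + 6)² = (6 + Q)²)
-463 + ((8*(-5))*(-5))*a(21, (-10 + 4)/(9 - 2)) = -463 + ((8*(-5))*(-5))*(6 + 21)² = -463 - 40*(-5)*27² = -463 + 200*729 = -463 + 145800 = 145337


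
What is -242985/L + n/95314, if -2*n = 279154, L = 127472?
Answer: -20476015817/6074933104 ≈ -3.3706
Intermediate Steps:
n = -139577 (n = -½*279154 = -139577)
-242985/L + n/95314 = -242985/127472 - 139577/95314 = -20476015817/6074933104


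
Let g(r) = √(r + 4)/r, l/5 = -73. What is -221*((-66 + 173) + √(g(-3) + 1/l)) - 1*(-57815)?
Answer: 34168 - 884*I*√25185/1095 ≈ 34168.0 - 128.12*I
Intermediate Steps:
l = -365 (l = 5*(-73) = -365)
g(r) = √(4 + r)/r
-221*((-66 + 173) + √(g(-3) + 1/l)) - 1*(-57815) = -221*((-66 + 173) + √(√(4 - 3)/(-3) + 1/(-365))) - 1*(-57815) = -221*(107 + √(-√1/3 - 1/365)) + 57815 = -221*(107 + √(-⅓*1 - 1/365)) + 57815 = -221*(107 + √(-⅓ - 1/365)) + 57815 = -221*(107 + √(-368/1095)) + 57815 = -221*(107 + 4*I*√25185/1095) + 57815 = (-23647 - 884*I*√25185/1095) + 57815 = 34168 - 884*I*√25185/1095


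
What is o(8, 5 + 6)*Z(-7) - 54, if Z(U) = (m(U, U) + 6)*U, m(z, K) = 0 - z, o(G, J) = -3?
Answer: 219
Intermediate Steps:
m(z, K) = -z
Z(U) = U*(6 - U) (Z(U) = (-U + 6)*U = (6 - U)*U = U*(6 - U))
o(8, 5 + 6)*Z(-7) - 54 = -(-21)*(6 - 1*(-7)) - 54 = -(-21)*(6 + 7) - 54 = -(-21)*13 - 54 = -3*(-91) - 54 = 273 - 54 = 219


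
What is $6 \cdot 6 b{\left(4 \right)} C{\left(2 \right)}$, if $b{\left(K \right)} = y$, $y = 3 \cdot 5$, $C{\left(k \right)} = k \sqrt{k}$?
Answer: $1080 \sqrt{2} \approx 1527.4$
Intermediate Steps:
$C{\left(k \right)} = k^{\frac{3}{2}}$
$y = 15$
$b{\left(K \right)} = 15$
$6 \cdot 6 b{\left(4 \right)} C{\left(2 \right)} = 6 \cdot 6 \cdot 15 \cdot 2^{\frac{3}{2}} = 36 \cdot 15 \cdot 2 \sqrt{2} = 540 \cdot 2 \sqrt{2} = 1080 \sqrt{2}$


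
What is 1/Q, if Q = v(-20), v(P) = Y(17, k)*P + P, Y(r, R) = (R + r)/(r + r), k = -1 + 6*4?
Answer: -17/740 ≈ -0.022973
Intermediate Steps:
k = 23 (k = -1 + 24 = 23)
Y(r, R) = (R + r)/(2*r) (Y(r, R) = (R + r)/((2*r)) = (R + r)*(1/(2*r)) = (R + r)/(2*r))
v(P) = 37*P/17 (v(P) = ((1/2)*(23 + 17)/17)*P + P = ((1/2)*(1/17)*40)*P + P = 20*P/17 + P = 37*P/17)
Q = -740/17 (Q = (37/17)*(-20) = -740/17 ≈ -43.529)
1/Q = 1/(-740/17) = -17/740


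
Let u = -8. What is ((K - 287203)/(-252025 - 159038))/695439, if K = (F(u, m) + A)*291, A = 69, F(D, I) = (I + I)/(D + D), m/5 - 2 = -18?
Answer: 264214/285869241657 ≈ 9.2425e-7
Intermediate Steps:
m = -80 (m = 10 + 5*(-18) = 10 - 90 = -80)
F(D, I) = I/D (F(D, I) = (2*I)/((2*D)) = (2*I)*(1/(2*D)) = I/D)
K = 22989 (K = (-80/(-8) + 69)*291 = (-80*(-1/8) + 69)*291 = (10 + 69)*291 = 79*291 = 22989)
((K - 287203)/(-252025 - 159038))/695439 = ((22989 - 287203)/(-252025 - 159038))/695439 = -264214/(-411063)*(1/695439) = -264214*(-1/411063)*(1/695439) = (264214/411063)*(1/695439) = 264214/285869241657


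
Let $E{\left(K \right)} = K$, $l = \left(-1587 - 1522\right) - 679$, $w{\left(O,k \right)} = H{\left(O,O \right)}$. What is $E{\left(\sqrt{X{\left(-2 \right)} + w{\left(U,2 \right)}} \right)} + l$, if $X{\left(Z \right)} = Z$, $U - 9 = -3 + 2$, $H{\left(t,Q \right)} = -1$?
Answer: $-3788 + i \sqrt{3} \approx -3788.0 + 1.732 i$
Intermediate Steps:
$U = 8$ ($U = 9 + \left(-3 + 2\right) = 9 - 1 = 8$)
$w{\left(O,k \right)} = -1$
$l = -3788$ ($l = -3109 - 679 = -3788$)
$E{\left(\sqrt{X{\left(-2 \right)} + w{\left(U,2 \right)}} \right)} + l = \sqrt{-2 - 1} - 3788 = \sqrt{-3} - 3788 = i \sqrt{3} - 3788 = -3788 + i \sqrt{3}$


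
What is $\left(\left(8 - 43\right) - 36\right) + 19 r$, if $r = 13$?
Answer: $176$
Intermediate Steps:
$\left(\left(8 - 43\right) - 36\right) + 19 r = \left(\left(8 - 43\right) - 36\right) + 19 \cdot 13 = \left(-35 - 36\right) + 247 = -71 + 247 = 176$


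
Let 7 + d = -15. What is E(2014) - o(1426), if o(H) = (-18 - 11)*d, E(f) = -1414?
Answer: -2052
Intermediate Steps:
d = -22 (d = -7 - 15 = -22)
o(H) = 638 (o(H) = (-18 - 11)*(-22) = -29*(-22) = 638)
E(2014) - o(1426) = -1414 - 1*638 = -1414 - 638 = -2052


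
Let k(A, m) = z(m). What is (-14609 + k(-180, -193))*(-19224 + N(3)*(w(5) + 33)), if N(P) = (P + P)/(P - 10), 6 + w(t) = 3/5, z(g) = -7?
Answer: 1406618784/5 ≈ 2.8132e+8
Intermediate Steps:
w(t) = -27/5 (w(t) = -6 + 3/5 = -6 + 3*(⅕) = -6 + ⅗ = -27/5)
N(P) = 2*P/(-10 + P) (N(P) = (2*P)/(-10 + P) = 2*P/(-10 + P))
k(A, m) = -7
(-14609 + k(-180, -193))*(-19224 + N(3)*(w(5) + 33)) = (-14609 - 7)*(-19224 + (2*3/(-10 + 3))*(-27/5 + 33)) = -14616*(-19224 + (2*3/(-7))*(138/5)) = -14616*(-19224 + (2*3*(-⅐))*(138/5)) = -14616*(-19224 - 6/7*138/5) = -14616*(-19224 - 828/35) = -14616*(-673668/35) = 1406618784/5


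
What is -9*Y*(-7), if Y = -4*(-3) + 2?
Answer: 882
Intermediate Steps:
Y = 14 (Y = 12 + 2 = 14)
-9*Y*(-7) = -9*14*(-7) = -126*(-7) = 882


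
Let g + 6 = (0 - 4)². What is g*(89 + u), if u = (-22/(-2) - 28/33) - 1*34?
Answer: 21500/33 ≈ 651.52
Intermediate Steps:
g = 10 (g = -6 + (0 - 4)² = -6 + (-4)² = -6 + 16 = 10)
u = -787/33 (u = (-22*(-½) - 28*1/33) - 34 = (11 - 28/33) - 34 = 335/33 - 34 = -787/33 ≈ -23.848)
g*(89 + u) = 10*(89 - 787/33) = 10*(2150/33) = 21500/33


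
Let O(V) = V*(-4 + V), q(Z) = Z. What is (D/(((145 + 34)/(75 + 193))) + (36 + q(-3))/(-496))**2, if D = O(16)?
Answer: 651079983680361/7882598656 ≈ 82597.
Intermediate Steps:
D = 192 (D = 16*(-4 + 16) = 16*12 = 192)
(D/(((145 + 34)/(75 + 193))) + (36 + q(-3))/(-496))**2 = (192/(((145 + 34)/(75 + 193))) + (36 - 3)/(-496))**2 = (192/((179/268)) + 33*(-1/496))**2 = (192/((179*(1/268))) - 33/496)**2 = (192/(179/268) - 33/496)**2 = (192*(268/179) - 33/496)**2 = (51456/179 - 33/496)**2 = (25516269/88784)**2 = 651079983680361/7882598656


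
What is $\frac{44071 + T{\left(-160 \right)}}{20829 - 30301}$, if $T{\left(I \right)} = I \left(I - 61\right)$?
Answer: $- \frac{79431}{9472} \approx -8.3859$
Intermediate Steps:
$T{\left(I \right)} = I \left(-61 + I\right)$
$\frac{44071 + T{\left(-160 \right)}}{20829 - 30301} = \frac{44071 - 160 \left(-61 - 160\right)}{20829 - 30301} = \frac{44071 - -35360}{-9472} = \left(44071 + 35360\right) \left(- \frac{1}{9472}\right) = 79431 \left(- \frac{1}{9472}\right) = - \frac{79431}{9472}$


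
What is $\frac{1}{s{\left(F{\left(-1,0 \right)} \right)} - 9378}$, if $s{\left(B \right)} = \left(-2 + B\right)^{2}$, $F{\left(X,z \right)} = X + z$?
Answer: $- \frac{1}{9369} \approx -0.00010673$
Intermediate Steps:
$\frac{1}{s{\left(F{\left(-1,0 \right)} \right)} - 9378} = \frac{1}{\left(-2 + \left(-1 + 0\right)\right)^{2} - 9378} = \frac{1}{\left(-2 - 1\right)^{2} - 9378} = \frac{1}{\left(-3\right)^{2} - 9378} = \frac{1}{9 - 9378} = \frac{1}{-9369} = - \frac{1}{9369}$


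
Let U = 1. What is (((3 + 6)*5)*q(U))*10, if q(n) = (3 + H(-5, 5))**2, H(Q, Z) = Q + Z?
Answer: 4050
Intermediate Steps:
q(n) = 9 (q(n) = (3 + (-5 + 5))**2 = (3 + 0)**2 = 3**2 = 9)
(((3 + 6)*5)*q(U))*10 = (((3 + 6)*5)*9)*10 = ((9*5)*9)*10 = (45*9)*10 = 405*10 = 4050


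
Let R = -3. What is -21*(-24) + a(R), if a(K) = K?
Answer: 501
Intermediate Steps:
-21*(-24) + a(R) = -21*(-24) - 3 = 504 - 3 = 501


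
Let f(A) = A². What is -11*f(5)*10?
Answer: -2750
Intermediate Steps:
-11*f(5)*10 = -11*5²*10 = -11*25*10 = -275*10 = -2750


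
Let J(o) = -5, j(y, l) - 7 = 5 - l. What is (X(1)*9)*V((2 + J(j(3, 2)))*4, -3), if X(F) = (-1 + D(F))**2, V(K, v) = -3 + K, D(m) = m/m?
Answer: 0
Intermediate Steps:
j(y, l) = 12 - l (j(y, l) = 7 + (5 - l) = 12 - l)
D(m) = 1
X(F) = 0 (X(F) = (-1 + 1)**2 = 0**2 = 0)
(X(1)*9)*V((2 + J(j(3, 2)))*4, -3) = (0*9)*(-3 + (2 - 5)*4) = 0*(-3 - 3*4) = 0*(-3 - 12) = 0*(-15) = 0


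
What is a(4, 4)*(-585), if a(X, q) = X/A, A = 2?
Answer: -1170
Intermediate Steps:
a(X, q) = X/2
a(4, 4)*(-585) = ((½)*4)*(-585) = 2*(-585) = -1170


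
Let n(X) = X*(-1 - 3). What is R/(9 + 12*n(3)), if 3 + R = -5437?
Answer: 1088/27 ≈ 40.296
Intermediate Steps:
R = -5440 (R = -3 - 5437 = -5440)
n(X) = -4*X (n(X) = X*(-4) = -4*X)
R/(9 + 12*n(3)) = -5440/(9 + 12*(-4*3)) = -5440/(9 + 12*(-12)) = -5440/(9 - 144) = -5440/(-135) = -5440*(-1/135) = 1088/27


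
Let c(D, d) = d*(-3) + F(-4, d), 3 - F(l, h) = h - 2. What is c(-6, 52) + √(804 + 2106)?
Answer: -203 + √2910 ≈ -149.06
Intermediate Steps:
F(l, h) = 5 - h (F(l, h) = 3 - (h - 2) = 3 - (-2 + h) = 3 + (2 - h) = 5 - h)
c(D, d) = 5 - 4*d (c(D, d) = d*(-3) + (5 - d) = -3*d + (5 - d) = 5 - 4*d)
c(-6, 52) + √(804 + 2106) = (5 - 4*52) + √(804 + 2106) = (5 - 208) + √2910 = -203 + √2910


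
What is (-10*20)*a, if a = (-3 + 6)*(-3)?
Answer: 1800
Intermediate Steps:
a = -9 (a = 3*(-3) = -9)
(-10*20)*a = -10*20*(-9) = -200*(-9) = 1800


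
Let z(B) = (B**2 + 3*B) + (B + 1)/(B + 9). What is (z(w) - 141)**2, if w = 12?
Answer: 692224/441 ≈ 1569.7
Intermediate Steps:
z(B) = B**2 + 3*B + (1 + B)/(9 + B) (z(B) = (B**2 + 3*B) + (1 + B)/(9 + B) = B**2 + 3*B + (1 + B)/(9 + B))
(z(w) - 141)**2 = ((1 + 12**3 + 12*12**2 + 28*12)/(9 + 12) - 141)**2 = ((1 + 1728 + 12*144 + 336)/21 - 141)**2 = ((1 + 1728 + 1728 + 336)/21 - 141)**2 = ((1/21)*3793 - 141)**2 = (3793/21 - 141)**2 = (832/21)**2 = 692224/441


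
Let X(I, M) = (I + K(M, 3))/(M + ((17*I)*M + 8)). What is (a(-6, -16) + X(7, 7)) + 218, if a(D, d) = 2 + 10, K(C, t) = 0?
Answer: 195047/848 ≈ 230.01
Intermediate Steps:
a(D, d) = 12
X(I, M) = I/(8 + M + 17*I*M) (X(I, M) = (I + 0)/(M + ((17*I)*M + 8)) = I/(M + (17*I*M + 8)) = I/(M + (8 + 17*I*M)) = I/(8 + M + 17*I*M))
(a(-6, -16) + X(7, 7)) + 218 = (12 + 7/(8 + 7 + 17*7*7)) + 218 = (12 + 7/(8 + 7 + 833)) + 218 = (12 + 7/848) + 218 = 10183/848 + 218 = 195047/848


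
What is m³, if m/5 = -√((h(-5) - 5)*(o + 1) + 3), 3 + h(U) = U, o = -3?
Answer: -3625*√29 ≈ -19521.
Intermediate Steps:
h(U) = -3 + U
m = -5*√29 (m = 5*(-√(((-3 - 5) - 5)*(-3 + 1) + 3)) = 5*(-√((-8 - 5)*(-2) + 3)) = 5*(-√(-13*(-2) + 3)) = 5*(-√(26 + 3)) = 5*(-√29) = -5*√29 ≈ -26.926)
m³ = (-5*√29)³ = -3625*√29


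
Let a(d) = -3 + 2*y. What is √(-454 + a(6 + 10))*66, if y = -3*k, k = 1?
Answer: 66*I*√463 ≈ 1420.2*I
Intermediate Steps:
y = -3 (y = -3*1 = -3)
a(d) = -9 (a(d) = -3 + 2*(-3) = -3 - 6 = -9)
√(-454 + a(6 + 10))*66 = √(-454 - 9)*66 = √(-463)*66 = (I*√463)*66 = 66*I*√463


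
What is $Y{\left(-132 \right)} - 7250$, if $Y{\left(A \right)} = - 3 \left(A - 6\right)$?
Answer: $-6836$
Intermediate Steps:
$Y{\left(A \right)} = 18 - 3 A$ ($Y{\left(A \right)} = - 3 \left(-6 + A\right) = 18 - 3 A$)
$Y{\left(-132 \right)} - 7250 = \left(18 - -396\right) - 7250 = \left(18 + 396\right) - 7250 = 414 - 7250 = -6836$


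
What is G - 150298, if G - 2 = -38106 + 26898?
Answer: -161504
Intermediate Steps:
G = -11206 (G = 2 + (-38106 + 26898) = 2 - 11208 = -11206)
G - 150298 = -11206 - 150298 = -161504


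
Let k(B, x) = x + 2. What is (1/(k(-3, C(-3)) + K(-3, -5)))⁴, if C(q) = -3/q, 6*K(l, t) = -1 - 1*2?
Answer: 16/625 ≈ 0.025600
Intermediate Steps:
K(l, t) = -½ (K(l, t) = (-1 - 1*2)/6 = (-1 - 2)/6 = (⅙)*(-3) = -½)
k(B, x) = 2 + x
(1/(k(-3, C(-3)) + K(-3, -5)))⁴ = (1/((2 - 3/(-3)) - ½))⁴ = (1/((2 - 3*(-⅓)) - ½))⁴ = (1/((2 + 1) - ½))⁴ = (1/(3 - ½))⁴ = (1/(5/2))⁴ = (⅖)⁴ = 16/625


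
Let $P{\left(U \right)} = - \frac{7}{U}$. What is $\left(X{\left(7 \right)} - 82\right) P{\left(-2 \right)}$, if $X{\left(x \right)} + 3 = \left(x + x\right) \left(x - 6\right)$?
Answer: $- \frac{497}{2} \approx -248.5$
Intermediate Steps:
$X{\left(x \right)} = -3 + 2 x \left(-6 + x\right)$ ($X{\left(x \right)} = -3 + \left(x + x\right) \left(x - 6\right) = -3 + 2 x \left(-6 + x\right)$)
$\left(X{\left(7 \right)} - 82\right) P{\left(-2 \right)} = \left(\left(-3 - 84 + 2 \cdot 7^{2}\right) - 82\right) \left(- \frac{7}{-2}\right) = \left(\left(-3 - 84 + 2 \cdot 49\right) - 82\right) \left(\left(-7\right) \left(- \frac{1}{2}\right)\right) = \left(\left(-3 - 84 + 98\right) - 82\right) \frac{7}{2} = \left(11 - 82\right) \frac{7}{2} = \left(-71\right) \frac{7}{2} = - \frac{497}{2}$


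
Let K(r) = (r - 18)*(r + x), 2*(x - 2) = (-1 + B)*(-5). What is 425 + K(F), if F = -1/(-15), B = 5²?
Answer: 329386/225 ≈ 1463.9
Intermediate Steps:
B = 25
F = 1/15 (F = -1*(-1/15) = 1/15 ≈ 0.066667)
x = -58 (x = 2 + ((-1 + 25)*(-5))/2 = 2 + (24*(-5))/2 = 2 + (½)*(-120) = 2 - 60 = -58)
K(r) = (-58 + r)*(-18 + r) (K(r) = (r - 18)*(r - 58) = (-18 + r)*(-58 + r) = (-58 + r)*(-18 + r))
425 + K(F) = 425 + (1044 + (1/15)² - 76*1/15) = 425 + (1044 + 1/225 - 76/15) = 425 + 233761/225 = 329386/225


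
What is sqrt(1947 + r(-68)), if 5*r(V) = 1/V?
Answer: sqrt(56268215)/170 ≈ 44.125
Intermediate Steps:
r(V) = 1/(5*V)
sqrt(1947 + r(-68)) = sqrt(1947 + (1/5)/(-68)) = sqrt(1947 + (1/5)*(-1/68)) = sqrt(1947 - 1/340) = sqrt(661979/340) = sqrt(56268215)/170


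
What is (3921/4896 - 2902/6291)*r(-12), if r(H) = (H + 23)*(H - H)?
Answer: 0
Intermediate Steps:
r(H) = 0 (r(H) = (23 + H)*0 = 0)
(3921/4896 - 2902/6291)*r(-12) = (3921/4896 - 2902/6291)*0 = (3921*(1/4896) - 2902*1/6291)*0 = (1307/1632 - 2902/6291)*0 = (1162091/3422304)*0 = 0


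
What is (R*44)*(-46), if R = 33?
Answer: -66792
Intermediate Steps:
(R*44)*(-46) = (33*44)*(-46) = 1452*(-46) = -66792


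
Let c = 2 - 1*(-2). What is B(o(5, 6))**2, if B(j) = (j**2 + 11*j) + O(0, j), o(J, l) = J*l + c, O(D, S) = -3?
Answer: 2331729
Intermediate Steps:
c = 4 (c = 2 + 2 = 4)
o(J, l) = 4 + J*l (o(J, l) = J*l + 4 = 4 + J*l)
B(j) = -3 + j**2 + 11*j (B(j) = (j**2 + 11*j) - 3 = -3 + j**2 + 11*j)
B(o(5, 6))**2 = (-3 + (4 + 5*6)**2 + 11*(4 + 5*6))**2 = (-3 + (4 + 30)**2 + 11*(4 + 30))**2 = (-3 + 34**2 + 11*34)**2 = (-3 + 1156 + 374)**2 = 1527**2 = 2331729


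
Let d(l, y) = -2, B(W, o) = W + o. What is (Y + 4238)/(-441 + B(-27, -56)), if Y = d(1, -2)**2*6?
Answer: -2131/262 ≈ -8.1336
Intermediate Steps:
Y = 24 (Y = (-2)**2*6 = 4*6 = 24)
(Y + 4238)/(-441 + B(-27, -56)) = (24 + 4238)/(-441 + (-27 - 56)) = 4262/(-441 - 83) = 4262/(-524) = 4262*(-1/524) = -2131/262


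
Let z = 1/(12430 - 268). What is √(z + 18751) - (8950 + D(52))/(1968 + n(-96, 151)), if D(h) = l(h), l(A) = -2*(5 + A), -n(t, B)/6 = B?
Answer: -4418/531 + √2773540001406/12162 ≈ 128.61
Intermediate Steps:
n(t, B) = -6*B
l(A) = -10 - 2*A
z = 1/12162 ≈ 8.2223e-5
D(h) = -10 - 2*h
√(z + 18751) - (8950 + D(52))/(1968 + n(-96, 151)) = √(1/12162 + 18751) - (8950 + (-10 - 2*52))/(1968 - 6*151) = √(228049663/12162) - (8950 + (-10 - 104))/(1968 - 906) = √2773540001406/12162 - (8950 - 114)/1062 = √2773540001406/12162 - 8836/1062 = √2773540001406/12162 - 1*4418/531 = √2773540001406/12162 - 4418/531 = -4418/531 + √2773540001406/12162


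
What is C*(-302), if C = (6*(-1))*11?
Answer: 19932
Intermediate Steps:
C = -66 (C = -6*11 = -66)
C*(-302) = -66*(-302) = 19932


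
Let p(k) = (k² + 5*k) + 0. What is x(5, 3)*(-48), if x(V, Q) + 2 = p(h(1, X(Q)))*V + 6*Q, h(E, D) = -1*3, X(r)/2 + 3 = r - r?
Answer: 672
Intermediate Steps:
X(r) = -6 (X(r) = -6 + 2*(r - r) = -6 + 2*0 = -6 + 0 = -6)
h(E, D) = -3
p(k) = k² + 5*k
x(V, Q) = -2 - 6*V + 6*Q (x(V, Q) = -2 + ((-3*(5 - 3))*V + 6*Q) = -2 + ((-3*2)*V + 6*Q) = -2 + (-6*V + 6*Q) = -2 - 6*V + 6*Q)
x(5, 3)*(-48) = (-2 - 6*5 + 6*3)*(-48) = (-2 - 30 + 18)*(-48) = -14*(-48) = 672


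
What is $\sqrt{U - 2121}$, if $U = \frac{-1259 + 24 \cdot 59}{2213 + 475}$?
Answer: $\frac{i \sqrt{239445822}}{336} \approx 46.054 i$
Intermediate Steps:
$U = \frac{157}{2688}$ ($U = \frac{-1259 + 1416}{2688} = 157 \cdot \frac{1}{2688} = \frac{157}{2688} \approx 0.058408$)
$\sqrt{U - 2121} = \sqrt{\frac{157}{2688} - 2121} = \sqrt{- \frac{5701091}{2688}} = \frac{i \sqrt{239445822}}{336}$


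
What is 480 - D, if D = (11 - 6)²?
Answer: 455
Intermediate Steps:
D = 25 (D = 5² = 25)
480 - D = 480 - 1*25 = 480 - 25 = 455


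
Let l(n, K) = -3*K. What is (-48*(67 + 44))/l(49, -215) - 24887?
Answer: -5352481/215 ≈ -24895.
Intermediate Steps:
(-48*(67 + 44))/l(49, -215) - 24887 = (-48*(67 + 44))/((-3*(-215))) - 24887 = -48*111/645 - 24887 = -5328*1/645 - 24887 = -1776/215 - 24887 = -5352481/215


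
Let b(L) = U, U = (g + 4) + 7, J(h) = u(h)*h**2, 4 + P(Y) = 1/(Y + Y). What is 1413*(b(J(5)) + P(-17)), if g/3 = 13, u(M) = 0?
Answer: 2208519/34 ≈ 64956.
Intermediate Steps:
P(Y) = -4 + 1/(2*Y) (P(Y) = -4 + 1/(Y + Y) = -4 + 1/(2*Y))
g = 39 (g = 3*13 = 39)
J(h) = 0 (J(h) = 0*h**2 = 0)
U = 50 (U = (39 + 4) + 7 = 43 + 7 = 50)
b(L) = 50
1413*(b(J(5)) + P(-17)) = 1413*(50 + (-4 + (1/2)/(-17))) = 1413*(50 + (-4 + (1/2)*(-1/17))) = 1413*(50 + (-4 - 1/34)) = 1413*(50 - 137/34) = 1413*(1563/34) = 2208519/34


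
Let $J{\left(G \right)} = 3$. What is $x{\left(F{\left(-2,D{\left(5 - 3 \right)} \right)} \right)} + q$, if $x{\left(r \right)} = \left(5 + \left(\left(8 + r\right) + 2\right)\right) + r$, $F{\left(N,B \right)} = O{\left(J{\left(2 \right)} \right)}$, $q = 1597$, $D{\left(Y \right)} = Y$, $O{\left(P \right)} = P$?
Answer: $1618$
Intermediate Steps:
$F{\left(N,B \right)} = 3$
$x{\left(r \right)} = 15 + 2 r$ ($x{\left(r \right)} = \left(5 + \left(10 + r\right)\right) + r = \left(15 + r\right) + r = 15 + 2 r$)
$x{\left(F{\left(-2,D{\left(5 - 3 \right)} \right)} \right)} + q = \left(15 + 2 \cdot 3\right) + 1597 = \left(15 + 6\right) + 1597 = 21 + 1597 = 1618$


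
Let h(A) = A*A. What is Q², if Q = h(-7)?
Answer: 2401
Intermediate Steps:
h(A) = A²
Q = 49 (Q = (-7)² = 49)
Q² = 49² = 2401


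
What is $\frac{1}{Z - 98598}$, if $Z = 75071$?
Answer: $- \frac{1}{23527} \approx -4.2504 \cdot 10^{-5}$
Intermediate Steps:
$\frac{1}{Z - 98598} = \frac{1}{75071 - 98598} = \frac{1}{-23527} = - \frac{1}{23527}$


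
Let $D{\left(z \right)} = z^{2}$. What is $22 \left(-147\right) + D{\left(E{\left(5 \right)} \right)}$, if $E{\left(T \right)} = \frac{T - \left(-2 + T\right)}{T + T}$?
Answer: $- \frac{80849}{25} \approx -3234.0$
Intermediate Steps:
$E{\left(T \right)} = \frac{1}{T}$ ($E{\left(T \right)} = \frac{2}{2 T} = 2 \frac{1}{2 T} = \frac{1}{T}$)
$22 \left(-147\right) + D{\left(E{\left(5 \right)} \right)} = 22 \left(-147\right) + \left(\frac{1}{5}\right)^{2} = -3234 + \left(\frac{1}{5}\right)^{2} = -3234 + \frac{1}{25} = - \frac{80849}{25}$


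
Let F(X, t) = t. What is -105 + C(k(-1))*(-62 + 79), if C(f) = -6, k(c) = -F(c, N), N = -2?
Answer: -207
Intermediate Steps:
k(c) = 2 (k(c) = -1*(-2) = 2)
-105 + C(k(-1))*(-62 + 79) = -105 - 6*(-62 + 79) = -105 - 6*17 = -105 - 102 = -207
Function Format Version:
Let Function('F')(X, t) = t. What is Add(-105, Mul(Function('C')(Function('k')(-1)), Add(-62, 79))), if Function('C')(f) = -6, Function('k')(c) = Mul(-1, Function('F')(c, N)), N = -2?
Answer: -207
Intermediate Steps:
Function('k')(c) = 2 (Function('k')(c) = Mul(-1, -2) = 2)
Add(-105, Mul(Function('C')(Function('k')(-1)), Add(-62, 79))) = Add(-105, Mul(-6, Add(-62, 79))) = Add(-105, Mul(-6, 17)) = Add(-105, -102) = -207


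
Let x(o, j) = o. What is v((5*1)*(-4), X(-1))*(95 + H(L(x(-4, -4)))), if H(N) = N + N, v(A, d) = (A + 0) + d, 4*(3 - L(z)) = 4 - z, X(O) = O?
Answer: -2037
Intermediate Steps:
L(z) = 2 + z/4 (L(z) = 3 - (4 - z)/4 = 3 + (-1 + z/4) = 2 + z/4)
v(A, d) = A + d
H(N) = 2*N
v((5*1)*(-4), X(-1))*(95 + H(L(x(-4, -4)))) = ((5*1)*(-4) - 1)*(95 + 2*(2 + (¼)*(-4))) = (5*(-4) - 1)*(95 + 2*(2 - 1)) = (-20 - 1)*(95 + 2*1) = -21*(95 + 2) = -21*97 = -2037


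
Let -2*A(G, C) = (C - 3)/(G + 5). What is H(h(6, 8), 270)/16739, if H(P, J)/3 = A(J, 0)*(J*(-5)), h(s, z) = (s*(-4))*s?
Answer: -243/184129 ≈ -0.0013197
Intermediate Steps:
A(G, C) = -(-3 + C)/(2*(5 + G)) (A(G, C) = -(C - 3)/(2*(G + 5)) = -(-3 + C)/(2*(5 + G)))
h(s, z) = -4*s² (h(s, z) = (-4*s)*s = -4*s²)
H(P, J) = -45*J/(2*(5 + J)) (H(P, J) = 3*(((3 - 1*0)/(2*(5 + J)))*(J*(-5))) = 3*(((3 + 0)/(2*(5 + J)))*(-5*J)) = 3*(((½)*3/(5 + J))*(-5*J)) = 3*((3/(2*(5 + J)))*(-5*J)) = 3*(-15*J/(2*(5 + J))) = -45*J/(2*(5 + J)))
H(h(6, 8), 270)/16739 = -45*270/(10 + 2*270)/16739 = -45*270/(10 + 540)*(1/16739) = -45*270/550*(1/16739) = -45*270*1/550*(1/16739) = -243/11*1/16739 = -243/184129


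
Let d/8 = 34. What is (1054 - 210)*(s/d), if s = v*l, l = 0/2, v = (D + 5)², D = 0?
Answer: 0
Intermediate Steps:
d = 272 (d = 8*34 = 272)
v = 25 (v = (0 + 5)² = 5² = 25)
l = 0 (l = 0*(½) = 0)
s = 0 (s = 25*0 = 0)
(1054 - 210)*(s/d) = (1054 - 210)*(0/272) = 844*((1/272)*0) = 844*0 = 0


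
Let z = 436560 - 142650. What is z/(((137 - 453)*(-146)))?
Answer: 146955/23068 ≈ 6.3705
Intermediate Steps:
z = 293910
z/(((137 - 453)*(-146))) = 293910/(((137 - 453)*(-146))) = 293910/((-316*(-146))) = 293910/46136 = 293910*(1/46136) = 146955/23068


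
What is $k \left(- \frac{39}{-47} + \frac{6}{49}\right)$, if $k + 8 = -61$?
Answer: $- \frac{151317}{2303} \approx -65.704$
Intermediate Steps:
$k = -69$ ($k = -8 - 61 = -69$)
$k \left(- \frac{39}{-47} + \frac{6}{49}\right) = - 69 \left(- \frac{39}{-47} + \frac{6}{49}\right) = - 69 \left(\left(-39\right) \left(- \frac{1}{47}\right) + 6 \cdot \frac{1}{49}\right) = - 69 \left(\frac{39}{47} + \frac{6}{49}\right) = \left(-69\right) \frac{2193}{2303} = - \frac{151317}{2303}$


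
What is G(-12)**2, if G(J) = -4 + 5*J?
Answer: 4096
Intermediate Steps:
G(-12)**2 = (-4 + 5*(-12))**2 = (-4 - 60)**2 = (-64)**2 = 4096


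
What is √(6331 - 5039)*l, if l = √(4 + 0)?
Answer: 4*√323 ≈ 71.889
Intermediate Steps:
l = 2 (l = √4 = 2)
√(6331 - 5039)*l = √(6331 - 5039)*2 = √1292*2 = (2*√323)*2 = 4*√323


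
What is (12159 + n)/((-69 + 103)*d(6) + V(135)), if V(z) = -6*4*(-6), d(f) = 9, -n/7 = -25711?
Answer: 96068/225 ≈ 426.97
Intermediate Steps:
n = 179977 (n = -7*(-25711) = 179977)
V(z) = 144 (V(z) = -24*(-6) = 144)
(12159 + n)/((-69 + 103)*d(6) + V(135)) = (12159 + 179977)/((-69 + 103)*9 + 144) = 192136/(34*9 + 144) = 192136/(306 + 144) = 192136/450 = 192136*(1/450) = 96068/225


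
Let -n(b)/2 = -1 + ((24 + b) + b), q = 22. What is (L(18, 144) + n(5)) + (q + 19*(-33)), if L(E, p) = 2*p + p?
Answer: -239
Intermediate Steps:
n(b) = -46 - 4*b (n(b) = -2*(-1 + ((24 + b) + b)) = -2*(-1 + (24 + 2*b)) = -2*(23 + 2*b) = -46 - 4*b)
L(E, p) = 3*p
(L(18, 144) + n(5)) + (q + 19*(-33)) = (3*144 + (-46 - 4*5)) + (22 + 19*(-33)) = (432 + (-46 - 20)) + (22 - 627) = (432 - 66) - 605 = 366 - 605 = -239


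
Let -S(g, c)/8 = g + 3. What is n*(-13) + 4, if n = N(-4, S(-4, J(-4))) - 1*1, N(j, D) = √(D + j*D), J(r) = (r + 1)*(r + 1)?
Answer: 17 - 26*I*√6 ≈ 17.0 - 63.687*I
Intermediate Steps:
J(r) = (1 + r)² (J(r) = (1 + r)*(1 + r) = (1 + r)²)
S(g, c) = -24 - 8*g (S(g, c) = -8*(g + 3) = -8*(3 + g) = -24 - 8*g)
N(j, D) = √(D + D*j)
n = -1 + 2*I*√6 (n = √((-24 - 8*(-4))*(1 - 4)) - 1*1 = √((-24 + 32)*(-3)) - 1 = √(8*(-3)) - 1 = √(-24) - 1 = 2*I*√6 - 1 = -1 + 2*I*√6 ≈ -1.0 + 4.899*I)
n*(-13) + 4 = (-1 + 2*I*√6)*(-13) + 4 = (13 - 26*I*√6) + 4 = 17 - 26*I*√6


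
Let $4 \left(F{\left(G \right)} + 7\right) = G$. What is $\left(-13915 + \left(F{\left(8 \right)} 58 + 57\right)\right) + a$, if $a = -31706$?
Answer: $-45854$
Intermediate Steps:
$F{\left(G \right)} = -7 + \frac{G}{4}$
$\left(-13915 + \left(F{\left(8 \right)} 58 + 57\right)\right) + a = \left(-13915 + \left(\left(-7 + \frac{1}{4} \cdot 8\right) 58 + 57\right)\right) - 31706 = \left(-13915 + \left(\left(-7 + 2\right) 58 + 57\right)\right) - 31706 = \left(-13915 + \left(\left(-5\right) 58 + 57\right)\right) - 31706 = \left(-13915 + \left(-290 + 57\right)\right) - 31706 = \left(-13915 - 233\right) - 31706 = -14148 - 31706 = -45854$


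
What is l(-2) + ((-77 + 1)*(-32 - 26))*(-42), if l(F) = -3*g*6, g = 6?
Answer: -185244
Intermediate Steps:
l(F) = -108 (l(F) = -3*6*6 = -18*6 = -108)
l(-2) + ((-77 + 1)*(-32 - 26))*(-42) = -108 + ((-77 + 1)*(-32 - 26))*(-42) = -108 - 76*(-58)*(-42) = -108 + 4408*(-42) = -108 - 185136 = -185244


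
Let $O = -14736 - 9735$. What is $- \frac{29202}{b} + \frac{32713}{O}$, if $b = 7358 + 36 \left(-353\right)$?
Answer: $\frac{269793796}{65459925} \approx 4.1215$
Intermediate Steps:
$O = -24471$
$b = -5350$ ($b = 7358 - 12708 = -5350$)
$- \frac{29202}{b} + \frac{32713}{O} = - \frac{29202}{-5350} + \frac{32713}{-24471} = \left(-29202\right) \left(- \frac{1}{5350}\right) + 32713 \left(- \frac{1}{24471}\right) = \frac{14601}{2675} - \frac{32713}{24471} = \frac{269793796}{65459925}$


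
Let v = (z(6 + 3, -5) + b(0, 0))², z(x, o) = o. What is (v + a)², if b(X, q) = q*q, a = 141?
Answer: 27556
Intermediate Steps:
b(X, q) = q²
v = 25 (v = (-5 + 0²)² = (-5 + 0)² = (-5)² = 25)
(v + a)² = (25 + 141)² = 166² = 27556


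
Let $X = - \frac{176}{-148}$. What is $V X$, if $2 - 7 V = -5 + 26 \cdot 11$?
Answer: $- \frac{12276}{259} \approx -47.398$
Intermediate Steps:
$V = - \frac{279}{7}$ ($V = \frac{2}{7} - \frac{-5 + 26 \cdot 11}{7} = \frac{2}{7} - \frac{-5 + 286}{7} = \frac{2}{7} - \frac{281}{7} = - \frac{279}{7} \approx -39.857$)
$X = \frac{44}{37}$ ($X = \left(-176\right) \left(- \frac{1}{148}\right) = \frac{44}{37} \approx 1.1892$)
$V X = \left(- \frac{279}{7}\right) \frac{44}{37} = - \frac{12276}{259}$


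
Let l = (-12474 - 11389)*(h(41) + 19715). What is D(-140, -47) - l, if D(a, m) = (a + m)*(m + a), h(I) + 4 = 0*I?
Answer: 470398562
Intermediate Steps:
h(I) = -4 (h(I) = -4 + 0*I = -4 + 0 = -4)
D(a, m) = (a + m)² (D(a, m) = (a + m)*(a + m) = (a + m)²)
l = -470363593 (l = (-12474 - 11389)*(-4 + 19715) = -23863*19711 = -470363593)
D(-140, -47) - l = (-140 - 47)² - 1*(-470363593) = (-187)² + 470363593 = 34969 + 470363593 = 470398562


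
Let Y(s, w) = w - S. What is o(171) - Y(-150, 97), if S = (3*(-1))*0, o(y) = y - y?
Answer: -97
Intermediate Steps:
o(y) = 0
S = 0 (S = -3*0 = 0)
Y(s, w) = w (Y(s, w) = w - 1*0 = w + 0 = w)
o(171) - Y(-150, 97) = 0 - 1*97 = 0 - 97 = -97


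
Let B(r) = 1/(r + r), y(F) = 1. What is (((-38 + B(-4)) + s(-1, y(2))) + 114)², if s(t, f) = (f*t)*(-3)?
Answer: 398161/64 ≈ 6221.3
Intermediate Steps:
B(r) = 1/(2*r)
s(t, f) = -3*f*t
(((-38 + B(-4)) + s(-1, y(2))) + 114)² = (((-38 + (½)/(-4)) - 3*1*(-1)) + 114)² = (((-38 + (½)*(-¼)) + 3) + 114)² = (((-38 - ⅛) + 3) + 114)² = ((-305/8 + 3) + 114)² = (-281/8 + 114)² = (631/8)² = 398161/64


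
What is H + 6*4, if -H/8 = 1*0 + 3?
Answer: 0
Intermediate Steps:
H = -24 (H = -8*(1*0 + 3) = -8*(0 + 3) = -8*3 = -24)
H + 6*4 = -24 + 6*4 = -24 + 24 = 0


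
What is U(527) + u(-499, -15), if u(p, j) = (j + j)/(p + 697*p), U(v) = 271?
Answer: 47194936/174151 ≈ 271.00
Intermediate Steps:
u(p, j) = j/(349*p) (u(p, j) = (2*j)/((698*p)) = (2*j)*(1/(698*p)) = j/(349*p))
U(527) + u(-499, -15) = 271 + (1/349)*(-15)/(-499) = 271 + (1/349)*(-15)*(-1/499) = 271 + 15/174151 = 47194936/174151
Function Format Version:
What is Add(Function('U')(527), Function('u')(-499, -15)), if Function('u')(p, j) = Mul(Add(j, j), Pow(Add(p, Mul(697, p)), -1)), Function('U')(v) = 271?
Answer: Rational(47194936, 174151) ≈ 271.00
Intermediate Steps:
Function('u')(p, j) = Mul(Rational(1, 349), j, Pow(p, -1)) (Function('u')(p, j) = Mul(Mul(2, j), Pow(Mul(698, p), -1)) = Mul(Mul(2, j), Mul(Rational(1, 698), Pow(p, -1))) = Mul(Rational(1, 349), j, Pow(p, -1)))
Add(Function('U')(527), Function('u')(-499, -15)) = Add(271, Mul(Rational(1, 349), -15, Pow(-499, -1))) = Add(271, Mul(Rational(1, 349), -15, Rational(-1, 499))) = Add(271, Rational(15, 174151)) = Rational(47194936, 174151)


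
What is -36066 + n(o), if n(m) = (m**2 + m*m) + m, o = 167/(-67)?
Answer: -161855685/4489 ≈ -36056.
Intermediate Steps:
o = -167/67 (o = 167*(-1/67) = -167/67 ≈ -2.4925)
n(m) = m + 2*m**2 (n(m) = (m**2 + m**2) + m = 2*m**2 + m = m + 2*m**2)
-36066 + n(o) = -36066 - 167*(1 + 2*(-167/67))/67 = -36066 - 167*(1 - 334/67)/67 = -36066 - 167/67*(-267/67) = -36066 + 44589/4489 = -161855685/4489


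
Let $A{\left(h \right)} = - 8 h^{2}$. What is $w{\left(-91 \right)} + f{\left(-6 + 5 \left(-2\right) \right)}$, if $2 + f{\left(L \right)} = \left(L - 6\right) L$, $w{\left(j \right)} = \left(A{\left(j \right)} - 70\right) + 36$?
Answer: $-65932$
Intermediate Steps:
$w{\left(j \right)} = -34 - 8 j^{2}$ ($w{\left(j \right)} = \left(- 8 j^{2} - 70\right) + 36 = \left(-70 - 8 j^{2}\right) + 36 = -34 - 8 j^{2}$)
$f{\left(L \right)} = -2 + L \left(-6 + L\right)$ ($f{\left(L \right)} = -2 + \left(L - 6\right) L = -2 + \left(-6 + L\right) L = -2 + L \left(-6 + L\right)$)
$w{\left(-91 \right)} + f{\left(-6 + 5 \left(-2\right) \right)} = \left(-34 - 8 \left(-91\right)^{2}\right) - \left(2 - \left(-6 + 5 \left(-2\right)\right)^{2} + 6 \left(-6 + 5 \left(-2\right)\right)\right) = \left(-34 - 66248\right) - \left(2 - \left(-6 - 10\right)^{2} + 6 \left(-6 - 10\right)\right) = \left(-34 - 66248\right) - \left(-94 - 256\right) = -66282 + \left(-2 + 256 + 96\right) = -66282 + 350 = -65932$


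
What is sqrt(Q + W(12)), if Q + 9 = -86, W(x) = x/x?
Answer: I*sqrt(94) ≈ 9.6954*I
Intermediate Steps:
W(x) = 1
Q = -95 (Q = -9 - 86 = -95)
sqrt(Q + W(12)) = sqrt(-95 + 1) = sqrt(-94) = I*sqrt(94)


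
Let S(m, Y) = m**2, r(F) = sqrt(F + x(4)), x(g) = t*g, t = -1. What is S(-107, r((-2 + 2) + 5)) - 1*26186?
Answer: -14737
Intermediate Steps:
x(g) = -g
r(F) = sqrt(-4 + F) (r(F) = sqrt(F - 1*4) = sqrt(F - 4) = sqrt(-4 + F))
S(-107, r((-2 + 2) + 5)) - 1*26186 = (-107)**2 - 1*26186 = 11449 - 26186 = -14737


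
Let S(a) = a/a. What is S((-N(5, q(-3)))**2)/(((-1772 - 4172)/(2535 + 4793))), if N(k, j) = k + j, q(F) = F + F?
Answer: -916/743 ≈ -1.2328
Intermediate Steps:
q(F) = 2*F
N(k, j) = j + k
S(a) = 1
S((-N(5, q(-3)))**2)/(((-1772 - 4172)/(2535 + 4793))) = 1/((-1772 - 4172)/(2535 + 4793)) = 1/(-5944/7328) = 1/(-5944*1/7328) = 1/(-743/916) = 1*(-916/743) = -916/743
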